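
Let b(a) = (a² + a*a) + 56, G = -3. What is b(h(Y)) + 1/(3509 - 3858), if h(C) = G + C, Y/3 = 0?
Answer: 25825/349 ≈ 73.997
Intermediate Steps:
Y = 0 (Y = 3*0 = 0)
h(C) = -3 + C
b(a) = 56 + 2*a² (b(a) = (a² + a²) + 56 = 2*a² + 56 = 56 + 2*a²)
b(h(Y)) + 1/(3509 - 3858) = (56 + 2*(-3 + 0)²) + 1/(3509 - 3858) = (56 + 2*(-3)²) + 1/(-349) = (56 + 2*9) - 1/349 = (56 + 18) - 1/349 = 74 - 1/349 = 25825/349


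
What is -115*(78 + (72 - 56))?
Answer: -10810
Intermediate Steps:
-115*(78 + (72 - 56)) = -115*(78 + 16) = -115*94 = -10810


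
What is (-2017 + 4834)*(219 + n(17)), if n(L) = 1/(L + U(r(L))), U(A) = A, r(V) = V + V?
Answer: 10488630/17 ≈ 6.1698e+5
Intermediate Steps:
r(V) = 2*V
n(L) = 1/(3*L) (n(L) = 1/(L + 2*L) = 1/(3*L))
(-2017 + 4834)*(219 + n(17)) = (-2017 + 4834)*(219 + (1/3)/17) = 2817*(219 + (1/3)*(1/17)) = 2817*(219 + 1/51) = 2817*(11170/51) = 10488630/17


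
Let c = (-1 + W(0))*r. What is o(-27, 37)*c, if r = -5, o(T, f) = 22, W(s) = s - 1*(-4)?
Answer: -330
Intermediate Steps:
W(s) = 4 + s (W(s) = s + 4 = 4 + s)
c = -15 (c = (-1 + (4 + 0))*(-5) = (-1 + 4)*(-5) = 3*(-5) = -15)
o(-27, 37)*c = 22*(-15) = -330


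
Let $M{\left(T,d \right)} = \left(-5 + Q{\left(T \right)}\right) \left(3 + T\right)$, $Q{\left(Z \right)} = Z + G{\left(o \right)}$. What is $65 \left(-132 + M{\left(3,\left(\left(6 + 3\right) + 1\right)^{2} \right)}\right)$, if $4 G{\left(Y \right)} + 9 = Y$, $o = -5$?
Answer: $-10725$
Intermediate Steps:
$G{\left(Y \right)} = - \frac{9}{4} + \frac{Y}{4}$
$Q{\left(Z \right)} = - \frac{7}{2} + Z$ ($Q{\left(Z \right)} = Z + \left(- \frac{9}{4} + \frac{1}{4} \left(-5\right)\right) = Z - \frac{7}{2} = - \frac{7}{2} + Z$)
$M{\left(T,d \right)} = \left(3 + T\right) \left(- \frac{17}{2} + T\right)$ ($M{\left(T,d \right)} = \left(-5 + \left(- \frac{7}{2} + T\right)\right) \left(3 + T\right) = \left(- \frac{17}{2} + T\right) \left(3 + T\right) = \left(3 + T\right) \left(- \frac{17}{2} + T\right)$)
$65 \left(-132 + M{\left(3,\left(\left(6 + 3\right) + 1\right)^{2} \right)}\right) = 65 \left(-132 - \left(42 - 9\right)\right) = 65 \left(-132 - 33\right) = 65 \left(-165\right) = -10725$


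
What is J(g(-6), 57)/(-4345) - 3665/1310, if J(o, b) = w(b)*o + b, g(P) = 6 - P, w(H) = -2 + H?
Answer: -3372739/1138390 ≈ -2.9627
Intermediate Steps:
J(o, b) = b + o*(-2 + b) (J(o, b) = (-2 + b)*o + b = o*(-2 + b) + b = b + o*(-2 + b))
J(g(-6), 57)/(-4345) - 3665/1310 = (57 + (6 - 1*(-6))*(-2 + 57))/(-4345) - 3665/1310 = (57 + (6 + 6)*55)*(-1/4345) - 3665*1/1310 = (57 + 12*55)*(-1/4345) - 733/262 = (57 + 660)*(-1/4345) - 733/262 = 717*(-1/4345) - 733/262 = -717/4345 - 733/262 = -3372739/1138390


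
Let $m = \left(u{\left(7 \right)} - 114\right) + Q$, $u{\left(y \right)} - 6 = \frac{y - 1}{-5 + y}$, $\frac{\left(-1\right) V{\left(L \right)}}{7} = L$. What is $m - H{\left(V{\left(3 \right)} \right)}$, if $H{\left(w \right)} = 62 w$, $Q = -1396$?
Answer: $-199$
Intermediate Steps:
$V{\left(L \right)} = - 7 L$
$u{\left(y \right)} = 6 + \frac{-1 + y}{-5 + y}$ ($u{\left(y \right)} = 6 + \frac{y - 1}{-5 + y} = 6 + \frac{-1 + y}{-5 + y}$)
$m = -1501$ ($m = \left(\frac{-31 + 7 \cdot 7}{-5 + 7} - 114\right) - 1396 = \left(\frac{-31 + 49}{2} - 114\right) - 1396 = \left(\frac{1}{2} \cdot 18 - 114\right) - 1396 = \left(9 - 114\right) - 1396 = -105 - 1396 = -1501$)
$m - H{\left(V{\left(3 \right)} \right)} = -1501 - 62 \left(\left(-7\right) 3\right) = -1501 - 62 \left(-21\right) = -1501 - -1302 = -1501 + 1302 = -199$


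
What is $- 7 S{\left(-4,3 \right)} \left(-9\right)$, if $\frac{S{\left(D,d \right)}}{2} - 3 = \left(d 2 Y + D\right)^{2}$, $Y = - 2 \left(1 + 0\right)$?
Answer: $32634$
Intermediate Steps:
$Y = -2$ ($Y = \left(-2\right) 1 = -2$)
$S{\left(D,d \right)} = 6 + 2 \left(D - 4 d\right)^{2}$ ($S{\left(D,d \right)} = 6 + 2 \left(d 2 \left(-2\right) + D\right)^{2} = 6 + 2 \left(2 d \left(-2\right) + D\right)^{2} = 6 + 2 \left(- 4 d + D\right)^{2} = 6 + 2 \left(D - 4 d\right)^{2}$)
$- 7 S{\left(-4,3 \right)} \left(-9\right) = - 7 \left(6 + 2 \left(-4 - 12\right)^{2}\right) \left(-9\right) = - 7 \left(6 + 2 \left(-16\right)^{2}\right) \left(-9\right) = - 7 \left(6 + 2 \cdot 256\right) \left(-9\right) = - 7 \left(6 + 512\right) \left(-9\right) = \left(-7\right) 518 \left(-9\right) = \left(-3626\right) \left(-9\right) = 32634$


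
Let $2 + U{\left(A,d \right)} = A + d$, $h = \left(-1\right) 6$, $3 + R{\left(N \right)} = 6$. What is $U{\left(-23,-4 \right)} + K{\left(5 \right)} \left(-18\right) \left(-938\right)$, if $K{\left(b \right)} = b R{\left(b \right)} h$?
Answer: $-1519589$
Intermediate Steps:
$R{\left(N \right)} = 3$ ($R{\left(N \right)} = -3 + 6 = 3$)
$h = -6$
$K{\left(b \right)} = - 18 b$ ($K{\left(b \right)} = b 3 \left(-6\right) = 3 b \left(-6\right) = - 18 b$)
$U{\left(A,d \right)} = -2 + A + d$ ($U{\left(A,d \right)} = -2 + \left(A + d\right) = -2 + A + d$)
$U{\left(-23,-4 \right)} + K{\left(5 \right)} \left(-18\right) \left(-938\right) = \left(-2 - 23 - 4\right) + \left(-18\right) 5 \left(-18\right) \left(-938\right) = -29 + \left(-90\right) \left(-18\right) \left(-938\right) = -29 + 1620 \left(-938\right) = -29 - 1519560 = -1519589$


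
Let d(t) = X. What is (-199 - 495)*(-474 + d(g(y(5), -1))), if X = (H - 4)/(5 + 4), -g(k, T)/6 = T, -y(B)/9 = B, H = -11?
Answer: 990338/3 ≈ 3.3011e+5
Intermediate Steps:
y(B) = -9*B
g(k, T) = -6*T
X = -5/3 (X = (-11 - 4)/(5 + 4) = -15/9 = -15*1/9 = -5/3 ≈ -1.6667)
d(t) = -5/3
(-199 - 495)*(-474 + d(g(y(5), -1))) = (-199 - 495)*(-474 - 5/3) = -694*(-1427/3) = 990338/3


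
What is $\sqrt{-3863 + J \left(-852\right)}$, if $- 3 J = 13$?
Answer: $3 i \sqrt{19} \approx 13.077 i$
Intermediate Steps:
$J = - \frac{13}{3}$ ($J = \left(- \frac{1}{3}\right) 13 = - \frac{13}{3} \approx -4.3333$)
$\sqrt{-3863 + J \left(-852\right)} = \sqrt{-3863 - -3692} = \sqrt{-3863 + 3692} = \sqrt{-171} = 3 i \sqrt{19}$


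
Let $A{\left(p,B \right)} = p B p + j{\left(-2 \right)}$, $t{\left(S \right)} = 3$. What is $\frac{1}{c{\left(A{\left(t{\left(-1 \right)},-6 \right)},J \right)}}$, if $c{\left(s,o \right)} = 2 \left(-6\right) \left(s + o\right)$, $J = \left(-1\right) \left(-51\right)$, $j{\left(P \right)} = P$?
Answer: $\frac{1}{60} \approx 0.016667$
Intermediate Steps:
$A{\left(p,B \right)} = -2 + B p^{2}$ ($A{\left(p,B \right)} = p B p - 2 = B p p - 2 = B p^{2} - 2 = -2 + B p^{2}$)
$J = 51$
$c{\left(s,o \right)} = - 12 o - 12 s$ ($c{\left(s,o \right)} = - 12 \left(o + s\right) = - 12 o - 12 s$)
$\frac{1}{c{\left(A{\left(t{\left(-1 \right)},-6 \right)},J \right)}} = \frac{1}{\left(-12\right) 51 - 12 \left(-2 - 6 \cdot 3^{2}\right)} = \frac{1}{-612 - 12 \left(-2 - 54\right)} = \frac{1}{-612 - -672} = \frac{1}{-612 + 672} = \frac{1}{60}$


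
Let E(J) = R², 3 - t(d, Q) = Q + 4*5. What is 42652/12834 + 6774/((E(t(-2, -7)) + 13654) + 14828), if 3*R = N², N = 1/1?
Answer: 188964656/53062173 ≈ 3.5612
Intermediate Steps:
N = 1
t(d, Q) = -17 - Q (t(d, Q) = 3 - (Q + 4*5) = 3 - (Q + 20) = 3 - (20 + Q) = 3 + (-20 - Q) = -17 - Q)
R = ⅓ (R = (⅓)*1² = (⅓)*1 = ⅓ ≈ 0.33333)
E(J) = ⅑ (E(J) = (⅓)² = ⅑)
42652/12834 + 6774/((E(t(-2, -7)) + 13654) + 14828) = 42652/12834 + 6774/((⅑ + 13654) + 14828) = 42652*(1/12834) + 6774/(122887/9 + 14828) = 21326/6417 + 6774/(256339/9) = 21326/6417 + 6774*(9/256339) = 21326/6417 + 60966/256339 = 188964656/53062173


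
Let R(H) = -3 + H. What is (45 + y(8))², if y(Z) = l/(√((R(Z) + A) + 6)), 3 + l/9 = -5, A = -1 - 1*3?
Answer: 19359/7 - 6480*√7/7 ≈ 316.36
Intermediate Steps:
A = -4 (A = -1 - 3 = -4)
l = -72 (l = -27 + 9*(-5) = -27 - 45 = -72)
y(Z) = -72/√(-1 + Z) (y(Z) = -72/√(((-3 + Z) - 4) + 6) = -72/√((-7 + Z) + 6) = -72/√(-1 + Z))
(45 + y(8))² = (45 - 72/√(-1 + 8))² = (45 - 72*√7/7)²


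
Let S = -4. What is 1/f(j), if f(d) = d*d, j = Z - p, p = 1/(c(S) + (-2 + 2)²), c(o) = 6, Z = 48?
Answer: 36/82369 ≈ 0.00043706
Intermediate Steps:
p = ⅙ (p = 1/(6 + (-2 + 2)²) = 1/(6 + 0²) = 1/(6 + 0) = 1/6 = ⅙ ≈ 0.16667)
j = 287/6 (j = 48 - 1*⅙ = 48 - ⅙ = 287/6 ≈ 47.833)
f(d) = d²
1/f(j) = 1/((287/6)²) = 1/(82369/36) = 36/82369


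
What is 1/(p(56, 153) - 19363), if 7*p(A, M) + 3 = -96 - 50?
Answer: -7/135690 ≈ -5.1588e-5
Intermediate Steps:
p(A, M) = -149/7 (p(A, M) = -3/7 + (-96 - 50)/7 = -3/7 + (⅐)*(-146) = -3/7 - 146/7 = -149/7)
1/(p(56, 153) - 19363) = 1/(-149/7 - 19363) = 1/(-135690/7) = -7/135690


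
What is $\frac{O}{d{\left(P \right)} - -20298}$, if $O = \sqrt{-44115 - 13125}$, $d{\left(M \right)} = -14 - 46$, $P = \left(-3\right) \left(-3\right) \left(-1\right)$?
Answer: $\frac{i \sqrt{1590}}{3373} \approx 0.011822 i$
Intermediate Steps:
$P = -9$ ($P = 9 \left(-1\right) = -9$)
$d{\left(M \right)} = -60$ ($d{\left(M \right)} = -14 - 46 = -60$)
$O = 6 i \sqrt{1590}$ ($O = \sqrt{-57240} = 6 i \sqrt{1590} \approx 239.25 i$)
$\frac{O}{d{\left(P \right)} - -20298} = \frac{6 i \sqrt{1590}}{-60 - -20298} = \frac{6 i \sqrt{1590}}{-60 + 20298} = \frac{6 i \sqrt{1590}}{20238} = 6 i \sqrt{1590} \cdot \frac{1}{20238} = \frac{i \sqrt{1590}}{3373}$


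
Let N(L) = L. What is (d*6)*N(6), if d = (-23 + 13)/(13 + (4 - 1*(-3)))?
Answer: -18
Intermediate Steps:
d = -½ (d = -10/(13 + (4 + 3)) = -10/(13 + 7) = -10/20 = -10*1/20 = -½ ≈ -0.50000)
(d*6)*N(6) = -½*6*6 = -3*6 = -18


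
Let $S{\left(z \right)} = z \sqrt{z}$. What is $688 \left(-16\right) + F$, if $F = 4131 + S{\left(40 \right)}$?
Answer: $-6877 + 80 \sqrt{10} \approx -6624.0$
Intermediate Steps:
$S{\left(z \right)} = z^{\frac{3}{2}}$
$F = 4131 + 80 \sqrt{10}$ ($F = 4131 + 40^{\frac{3}{2}} = 4131 + 80 \sqrt{10} \approx 4384.0$)
$688 \left(-16\right) + F = 688 \left(-16\right) + \left(4131 + 80 \sqrt{10}\right) = -11008 + \left(4131 + 80 \sqrt{10}\right) = -6877 + 80 \sqrt{10}$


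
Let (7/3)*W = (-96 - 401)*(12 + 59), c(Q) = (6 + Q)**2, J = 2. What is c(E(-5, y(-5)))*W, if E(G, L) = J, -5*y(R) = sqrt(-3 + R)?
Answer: -967872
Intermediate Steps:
y(R) = -sqrt(-3 + R)/5
E(G, L) = 2
W = -15123 (W = 3*((-96 - 401)*(12 + 59))/7 = 3*(-497*71)/7 = (3/7)*(-35287) = -15123)
c(E(-5, y(-5)))*W = (6 + 2)**2*(-15123) = 8**2*(-15123) = 64*(-15123) = -967872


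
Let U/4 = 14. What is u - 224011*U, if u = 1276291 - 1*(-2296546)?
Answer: -8971779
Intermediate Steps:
U = 56 (U = 4*14 = 56)
u = 3572837 (u = 1276291 + 2296546 = 3572837)
u - 224011*U = 3572837 - 224011*56 = 3572837 - 12544616 = -8971779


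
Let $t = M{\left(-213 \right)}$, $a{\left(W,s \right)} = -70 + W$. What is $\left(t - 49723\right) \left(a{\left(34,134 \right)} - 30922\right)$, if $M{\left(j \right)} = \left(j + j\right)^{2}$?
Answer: $-4078809374$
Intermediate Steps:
$M{\left(j \right)} = 4 j^{2}$ ($M{\left(j \right)} = \left(2 j\right)^{2} = 4 j^{2}$)
$t = 181476$ ($t = 4 \left(-213\right)^{2} = 4 \cdot 45369 = 181476$)
$\left(t - 49723\right) \left(a{\left(34,134 \right)} - 30922\right) = \left(181476 - 49723\right) \left(\left(-70 + 34\right) - 30922\right) = 131753 \left(-36 - 30922\right) = 131753 \left(-30958\right) = -4078809374$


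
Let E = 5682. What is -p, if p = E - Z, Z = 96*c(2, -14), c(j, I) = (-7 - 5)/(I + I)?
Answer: -39486/7 ≈ -5640.9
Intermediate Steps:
c(j, I) = -6/I (c(j, I) = -12*1/(2*I) = -6/I)
Z = 288/7 (Z = 96*(-6/(-14)) = 96*(-6*(-1/14)) = 96*(3/7) = 288/7 ≈ 41.143)
p = 39486/7 (p = 5682 - 1*288/7 = 5682 - 288/7 = 39486/7 ≈ 5640.9)
-p = -1*39486/7 = -39486/7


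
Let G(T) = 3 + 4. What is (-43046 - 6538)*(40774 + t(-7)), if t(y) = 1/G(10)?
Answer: -14152215696/7 ≈ -2.0217e+9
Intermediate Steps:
G(T) = 7
t(y) = ⅐ (t(y) = 1/7 = ⅐)
(-43046 - 6538)*(40774 + t(-7)) = (-43046 - 6538)*(40774 + ⅐) = -49584*285419/7 = -14152215696/7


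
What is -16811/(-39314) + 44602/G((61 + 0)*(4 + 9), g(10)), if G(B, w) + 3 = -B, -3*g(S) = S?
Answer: -217512684/3911743 ≈ -55.605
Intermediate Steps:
g(S) = -S/3
G(B, w) = -3 - B
-16811/(-39314) + 44602/G((61 + 0)*(4 + 9), g(10)) = -16811/(-39314) + 44602/(-3 - (61 + 0)*(4 + 9)) = -16811*(-1/39314) + 44602/(-3 - 61*13) = 16811/39314 + 44602/(-3 - 1*793) = 16811/39314 + 44602/(-3 - 793) = 16811/39314 + 44602/(-796) = 16811/39314 + 44602*(-1/796) = 16811/39314 - 22301/398 = -217512684/3911743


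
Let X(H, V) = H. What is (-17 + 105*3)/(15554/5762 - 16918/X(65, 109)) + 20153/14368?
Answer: 170279244749/693044115104 ≈ 0.24570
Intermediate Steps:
(-17 + 105*3)/(15554/5762 - 16918/X(65, 109)) + 20153/14368 = (-17 + 105*3)/(15554/5762 - 16918/65) + 20153/14368 = (-17 + 315)/(15554*(1/5762) - 16918*1/65) + 20153*(1/14368) = 298/(7777/2881 - 16918/65) + 20153/14368 = 298/(-48235253/187265) + 20153/14368 = 298*(-187265/48235253) + 20153/14368 = -55804970/48235253 + 20153/14368 = 170279244749/693044115104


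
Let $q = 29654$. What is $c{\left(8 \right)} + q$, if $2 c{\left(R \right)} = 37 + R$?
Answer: $\frac{59353}{2} \approx 29677.0$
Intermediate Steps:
$c{\left(R \right)} = \frac{37}{2} + \frac{R}{2}$ ($c{\left(R \right)} = \frac{37 + R}{2} = \frac{37}{2} + \frac{R}{2}$)
$c{\left(8 \right)} + q = \left(\frac{37}{2} + \frac{1}{2} \cdot 8\right) + 29654 = \left(\frac{37}{2} + 4\right) + 29654 = \frac{45}{2} + 29654 = \frac{59353}{2}$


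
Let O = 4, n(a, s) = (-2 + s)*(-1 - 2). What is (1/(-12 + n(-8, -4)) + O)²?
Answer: 625/36 ≈ 17.361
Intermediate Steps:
n(a, s) = 6 - 3*s (n(a, s) = (-2 + s)*(-3) = 6 - 3*s)
(1/(-12 + n(-8, -4)) + O)² = (1/(-12 + (6 - 3*(-4))) + 4)² = (1/(-12 + (6 + 12)) + 4)² = (1/(-12 + 18) + 4)² = (1/6 + 4)² = (⅙ + 4)² = (25/6)² = 625/36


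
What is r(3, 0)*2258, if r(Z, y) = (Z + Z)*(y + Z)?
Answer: 40644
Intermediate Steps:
r(Z, y) = 2*Z*(Z + y) (r(Z, y) = (2*Z)*(Z + y) = 2*Z*(Z + y))
r(3, 0)*2258 = (2*3*(3 + 0))*2258 = (2*3*3)*2258 = 18*2258 = 40644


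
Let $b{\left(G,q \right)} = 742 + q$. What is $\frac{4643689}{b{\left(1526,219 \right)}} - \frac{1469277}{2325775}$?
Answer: $\frac{348347219638}{72099025} \approx 4831.5$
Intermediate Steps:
$\frac{4643689}{b{\left(1526,219 \right)}} - \frac{1469277}{2325775} = \frac{4643689}{742 + 219} - \frac{1469277}{2325775} = \frac{4643689}{961} - \frac{1469277}{2325775} = \frac{348347219638}{72099025}$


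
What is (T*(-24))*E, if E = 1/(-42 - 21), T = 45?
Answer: 120/7 ≈ 17.143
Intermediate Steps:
E = -1/63 (E = 1/(-63) = -1/63 ≈ -0.015873)
(T*(-24))*E = (45*(-24))*(-1/63) = -1080*(-1/63) = 120/7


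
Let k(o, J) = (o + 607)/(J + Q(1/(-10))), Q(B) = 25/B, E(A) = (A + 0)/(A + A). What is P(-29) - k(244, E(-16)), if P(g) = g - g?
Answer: 1702/499 ≈ 3.4108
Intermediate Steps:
P(g) = 0
E(A) = ½ (E(A) = A/((2*A)) = A*(1/(2*A)) = ½)
k(o, J) = (607 + o)/(-250 + J) (k(o, J) = (o + 607)/(J + 25/(1/(-10))) = (607 + o)/(J + 25/(-⅒)) = (607 + o)/(J + 25*(-10)) = (607 + o)/(J - 250) = (607 + o)/(-250 + J))
P(-29) - k(244, E(-16)) = 0 - (607 + 244)/(-250 + ½) = 0 - 851/(-499/2) = 0 - (-2)*851/499 = 0 - 1*(-1702/499) = 0 + 1702/499 = 1702/499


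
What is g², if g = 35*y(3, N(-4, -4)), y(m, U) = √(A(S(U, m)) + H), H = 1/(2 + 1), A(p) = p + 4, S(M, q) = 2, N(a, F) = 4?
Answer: 23275/3 ≈ 7758.3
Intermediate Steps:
A(p) = 4 + p
H = ⅓ (H = 1/3 = ⅓ ≈ 0.33333)
y(m, U) = √57/3 (y(m, U) = √((4 + 2) + ⅓) = √(6 + ⅓) = √(19/3) = √57/3)
g = 35*√57/3 (g = 35*(√57/3) = 35*√57/3 ≈ 88.081)
g² = (35*√57/3)² = 23275/3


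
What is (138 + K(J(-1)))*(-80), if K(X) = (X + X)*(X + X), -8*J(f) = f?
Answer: -11045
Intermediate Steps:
J(f) = -f/8
K(X) = 4*X² (K(X) = (2*X)*(2*X) = 4*X²)
(138 + K(J(-1)))*(-80) = (138 + 4*(-⅛*(-1))²)*(-80) = (138 + 4*(⅛)²)*(-80) = (138 + 4*(1/64))*(-80) = (138 + 1/16)*(-80) = (2209/16)*(-80) = -11045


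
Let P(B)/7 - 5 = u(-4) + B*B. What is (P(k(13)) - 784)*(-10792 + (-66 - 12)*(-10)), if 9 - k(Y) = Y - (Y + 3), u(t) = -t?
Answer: -2873444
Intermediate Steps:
k(Y) = 12 (k(Y) = 9 - (Y - (Y + 3)) = 9 - (Y - (3 + Y)) = 9 - (Y + (-3 - Y)) = 9 - 1*(-3) = 9 + 3 = 12)
P(B) = 63 + 7*B**2 (P(B) = 35 + 7*(-1*(-4) + B*B) = 35 + 7*(4 + B**2) = 35 + (28 + 7*B**2) = 63 + 7*B**2)
(P(k(13)) - 784)*(-10792 + (-66 - 12)*(-10)) = ((63 + 7*12**2) - 784)*(-10792 + (-66 - 12)*(-10)) = ((63 + 7*144) - 784)*(-10792 - 78*(-10)) = ((63 + 1008) - 784)*(-10792 + 780) = (1071 - 784)*(-10012) = 287*(-10012) = -2873444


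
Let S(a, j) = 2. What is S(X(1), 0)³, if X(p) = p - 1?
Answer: 8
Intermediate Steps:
X(p) = -1 + p
S(X(1), 0)³ = 2³ = 8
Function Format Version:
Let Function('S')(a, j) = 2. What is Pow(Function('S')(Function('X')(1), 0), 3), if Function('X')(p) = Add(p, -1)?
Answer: 8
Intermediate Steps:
Function('X')(p) = Add(-1, p)
Pow(Function('S')(Function('X')(1), 0), 3) = Pow(2, 3) = 8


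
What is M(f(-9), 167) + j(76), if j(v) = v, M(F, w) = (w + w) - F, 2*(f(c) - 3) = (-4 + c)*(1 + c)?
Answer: 355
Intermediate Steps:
f(c) = 3 + (1 + c)*(-4 + c)/2 (f(c) = 3 + ((-4 + c)*(1 + c))/2 = 3 + ((1 + c)*(-4 + c))/2 = 3 + (1 + c)*(-4 + c)/2)
M(F, w) = -F + 2*w (M(F, w) = 2*w - F = -F + 2*w)
M(f(-9), 167) + j(76) = (-(1 + (½)*(-9)² - 3/2*(-9)) + 2*167) + 76 = (-(1 + (½)*81 + 27/2) + 334) + 76 = (-(1 + 81/2 + 27/2) + 334) + 76 = (-1*55 + 334) + 76 = (-55 + 334) + 76 = 279 + 76 = 355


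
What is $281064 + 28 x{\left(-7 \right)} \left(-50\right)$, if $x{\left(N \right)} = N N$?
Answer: $212464$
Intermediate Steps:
$x{\left(N \right)} = N^{2}$
$281064 + 28 x{\left(-7 \right)} \left(-50\right) = 281064 + 28 \left(-7\right)^{2} \left(-50\right) = 281064 + 28 \cdot 49 \left(-50\right) = 281064 + 1372 \left(-50\right) = 281064 - 68600 = 212464$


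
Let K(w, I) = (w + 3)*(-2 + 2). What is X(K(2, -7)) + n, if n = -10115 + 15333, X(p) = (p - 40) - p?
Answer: 5178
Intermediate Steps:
K(w, I) = 0 (K(w, I) = (3 + w)*0 = 0)
X(p) = -40 (X(p) = (-40 + p) - p = -40)
n = 5218
X(K(2, -7)) + n = -40 + 5218 = 5178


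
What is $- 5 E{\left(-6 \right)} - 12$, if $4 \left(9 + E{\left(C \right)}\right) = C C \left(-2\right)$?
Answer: $123$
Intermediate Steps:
$E{\left(C \right)} = -9 - \frac{C^{2}}{2}$ ($E{\left(C \right)} = -9 + \frac{C C \left(-2\right)}{4} = -9 + \frac{C^{2} \left(-2\right)}{4} = -9 + \frac{\left(-2\right) C^{2}}{4} = -9 - \frac{C^{2}}{2}$)
$- 5 E{\left(-6 \right)} - 12 = - 5 \left(-9 - \frac{\left(-6\right)^{2}}{2}\right) - 12 = - 5 \left(-9 - 18\right) - 12 = \left(-5\right) \left(-27\right) - 12 = 135 - 12 = 123$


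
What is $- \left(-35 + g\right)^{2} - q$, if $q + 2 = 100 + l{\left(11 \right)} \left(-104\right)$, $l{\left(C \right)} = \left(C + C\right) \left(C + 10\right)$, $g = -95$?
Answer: $31050$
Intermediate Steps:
$l{\left(C \right)} = 2 C \left(10 + C\right)$
$q = -47950$ ($q = -2 + \left(100 + 2 \cdot 11 \left(10 + 11\right) \left(-104\right)\right) = -2 + \left(100 + 2 \cdot 11 \cdot 21 \left(-104\right)\right) = -2 + \left(100 + 462 \left(-104\right)\right) = -2 + \left(100 - 48048\right) = -2 - 47948 = -47950$)
$- \left(-35 + g\right)^{2} - q = - \left(-35 - 95\right)^{2} - -47950 = - \left(-130\right)^{2} + 47950 = \left(-1\right) 16900 + 47950 = -16900 + 47950 = 31050$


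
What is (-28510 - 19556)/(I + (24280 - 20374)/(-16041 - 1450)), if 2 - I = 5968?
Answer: 420361203/52177606 ≈ 8.0564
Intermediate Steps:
I = -5966 (I = 2 - 1*5968 = 2 - 5968 = -5966)
(-28510 - 19556)/(I + (24280 - 20374)/(-16041 - 1450)) = (-28510 - 19556)/(-5966 + (24280 - 20374)/(-16041 - 1450)) = -48066/(-5966 + 3906/(-17491)) = -48066/(-5966 + 3906*(-1/17491)) = -48066/(-5966 - 3906/17491) = -48066/(-104355212/17491) = -48066*(-17491/104355212) = 420361203/52177606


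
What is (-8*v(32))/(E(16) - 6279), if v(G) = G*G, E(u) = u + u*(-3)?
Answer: 8192/6311 ≈ 1.2981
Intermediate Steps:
E(u) = -2*u (E(u) = u - 3*u = -2*u)
v(G) = G²
(-8*v(32))/(E(16) - 6279) = (-8*32²)/(-2*16 - 6279) = (-8*1024)/(-32 - 6279) = -8192/(-6311) = -8192*(-1/6311) = 8192/6311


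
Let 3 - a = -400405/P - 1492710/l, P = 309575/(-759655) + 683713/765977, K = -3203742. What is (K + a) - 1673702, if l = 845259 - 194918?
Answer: -5129676290857325210737/1265961277325592 ≈ -4.0520e+6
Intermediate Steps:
P = 1946611512/4012953503 (P = 309575*(-1/759655) + 683713*(1/765977) = -2135/5239 + 683713/765977 = 1946611512/4012953503 ≈ 0.48508)
l = 650341
a = 1044978945466719536111/1265961277325592 (a = 3 - (-400405/1946611512/4012953503 - 1492710/650341) = 3 - (-400405*4012953503/1946611512 - 1492710*1/650341) = 3 - (-1606806647368715/1946611512 - 1492710/650341) = 3 - 1*(-1044975147582887559335/1265961277325592) = 3 + 1044975147582887559335/1265961277325592 = 1044978945466719536111/1265961277325592 ≈ 8.2544e+5)
(K + a) - 1673702 = (-3203742 + 1044978945466719536111/1265961277325592) - 1673702 = -3010834369074927229153/1265961277325592 - 1673702 = -5129676290857325210737/1265961277325592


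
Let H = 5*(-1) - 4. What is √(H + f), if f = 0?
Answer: 3*I ≈ 3.0*I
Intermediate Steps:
H = -9 (H = -5 - 4 = -9)
√(H + f) = √(-9 + 0) = √(-9) = 3*I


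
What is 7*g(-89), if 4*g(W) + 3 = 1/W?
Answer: -469/89 ≈ -5.2697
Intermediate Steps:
g(W) = -3/4 + 1/(4*W)
7*g(-89) = 7*((1/4)*(1 - 3*(-89))/(-89)) = 7*((1/4)*(-1/89)*(1 + 267)) = 7*((1/4)*(-1/89)*268) = 7*(-67/89) = -469/89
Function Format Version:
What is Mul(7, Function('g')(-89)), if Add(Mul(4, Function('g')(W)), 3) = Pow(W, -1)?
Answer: Rational(-469, 89) ≈ -5.2697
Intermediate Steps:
Function('g')(W) = Add(Rational(-3, 4), Mul(Rational(1, 4), Pow(W, -1)))
Mul(7, Function('g')(-89)) = Mul(7, Mul(Rational(1, 4), Pow(-89, -1), Add(1, Mul(-3, -89)))) = Mul(7, Mul(Rational(1, 4), Rational(-1, 89), Add(1, 267))) = Mul(7, Mul(Rational(1, 4), Rational(-1, 89), 268)) = Mul(7, Rational(-67, 89)) = Rational(-469, 89)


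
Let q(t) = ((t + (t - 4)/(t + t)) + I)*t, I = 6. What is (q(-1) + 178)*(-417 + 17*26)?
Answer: 8525/2 ≈ 4262.5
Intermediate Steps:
q(t) = t*(6 + t + (-4 + t)/(2*t)) (q(t) = ((t + (t - 4)/(t + t)) + 6)*t = ((t + (-4 + t)/((2*t))) + 6)*t = ((t + (-4 + t)*(1/(2*t))) + 6)*t = ((t + (-4 + t)/(2*t)) + 6)*t = (6 + t + (-4 + t)/(2*t))*t = t*(6 + t + (-4 + t)/(2*t)))
(q(-1) + 178)*(-417 + 17*26) = ((-2 + (-1)**2 + (13/2)*(-1)) + 178)*(-417 + 17*26) = ((-2 + 1 - 13/2) + 178)*(-417 + 442) = (-15/2 + 178)*25 = (341/2)*25 = 8525/2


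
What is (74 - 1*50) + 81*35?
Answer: 2859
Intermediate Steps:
(74 - 1*50) + 81*35 = (74 - 50) + 2835 = 24 + 2835 = 2859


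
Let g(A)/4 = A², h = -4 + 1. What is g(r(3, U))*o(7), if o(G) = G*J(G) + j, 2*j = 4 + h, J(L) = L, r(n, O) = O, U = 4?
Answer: 3168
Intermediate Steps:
h = -3
g(A) = 4*A²
j = ½ (j = (4 - 3)/2 = (½)*1 = ½ ≈ 0.50000)
o(G) = ½ + G² (o(G) = G*G + ½ = G² + ½ = ½ + G²)
g(r(3, U))*o(7) = (4*4²)*(½ + 7²) = (4*16)*(½ + 49) = 64*(99/2) = 3168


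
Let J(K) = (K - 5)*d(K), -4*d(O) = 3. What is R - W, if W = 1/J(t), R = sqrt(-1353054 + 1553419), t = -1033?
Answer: -2/1557 + sqrt(200365) ≈ 447.62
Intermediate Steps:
d(O) = -3/4 (d(O) = -1/4*3 = -3/4)
J(K) = 15/4 - 3*K/4 (J(K) = (K - 5)*(-3/4) = (-5 + K)*(-3/4) = 15/4 - 3*K/4)
R = sqrt(200365) ≈ 447.62
W = 2/1557 (W = 1/(15/4 - 3/4*(-1033)) = 1/(15/4 + 3099/4) = 1/(1557/2) = 2/1557 ≈ 0.0012845)
R - W = sqrt(200365) - 1*2/1557 = sqrt(200365) - 2/1557 = -2/1557 + sqrt(200365)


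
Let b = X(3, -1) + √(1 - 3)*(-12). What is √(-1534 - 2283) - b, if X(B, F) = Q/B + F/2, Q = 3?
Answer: -½ + I*√3817 + 12*I*√2 ≈ -0.5 + 78.752*I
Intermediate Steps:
X(B, F) = F/2 + 3/B (X(B, F) = 3/B + F/2 = F/2 + 3/B)
b = ½ - 12*I*√2 (b = ((½)*(-1) + 3/3) + √(1 - 3)*(-12) = (-½ + 3*(⅓)) + √(-2)*(-12) = (-½ + 1) + (I*√2)*(-12) = ½ - 12*I*√2 ≈ 0.5 - 16.971*I)
√(-1534 - 2283) - b = √(-1534 - 2283) - (½ - 12*I*√2) = √(-3817) + (-½ + 12*I*√2) = I*√3817 + (-½ + 12*I*√2) = -½ + I*√3817 + 12*I*√2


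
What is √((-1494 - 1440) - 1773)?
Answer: 3*I*√523 ≈ 68.608*I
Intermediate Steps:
√((-1494 - 1440) - 1773) = √(-2934 - 1773) = √(-4707) = 3*I*√523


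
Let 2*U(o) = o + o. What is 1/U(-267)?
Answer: -1/267 ≈ -0.0037453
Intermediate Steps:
U(o) = o (U(o) = (o + o)/2 = (2*o)/2 = o)
1/U(-267) = 1/(-267) = -1/267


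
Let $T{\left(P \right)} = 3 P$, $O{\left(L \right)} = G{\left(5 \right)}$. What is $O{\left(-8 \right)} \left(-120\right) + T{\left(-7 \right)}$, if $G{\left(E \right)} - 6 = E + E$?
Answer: $-1941$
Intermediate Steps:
$G{\left(E \right)} = 6 + 2 E$ ($G{\left(E \right)} = 6 + \left(E + E\right) = 6 + 2 E$)
$O{\left(L \right)} = 16$ ($O{\left(L \right)} = 6 + 2 \cdot 5 = 6 + 10 = 16$)
$O{\left(-8 \right)} \left(-120\right) + T{\left(-7 \right)} = 16 \left(-120\right) + 3 \left(-7\right) = -1920 - 21 = -1941$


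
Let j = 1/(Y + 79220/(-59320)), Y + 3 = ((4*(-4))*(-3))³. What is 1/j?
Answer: 328003013/2966 ≈ 1.1059e+5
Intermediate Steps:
Y = 110589 (Y = -3 + ((4*(-4))*(-3))³ = -3 + (-16*(-3))³ = -3 + 48³ = -3 + 110592 = 110589)
j = 2966/328003013 (j = 1/(110589 + 79220/(-59320)) = 1/(110589 + 79220*(-1/59320)) = 1/(110589 - 3961/2966) = 1/(328003013/2966) = 2966/328003013 ≈ 9.0426e-6)
1/j = 1/(2966/328003013) = 328003013/2966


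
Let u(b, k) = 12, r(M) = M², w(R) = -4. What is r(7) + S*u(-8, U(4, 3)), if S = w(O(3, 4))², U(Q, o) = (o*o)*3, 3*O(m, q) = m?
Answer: 241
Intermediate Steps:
O(m, q) = m/3
U(Q, o) = 3*o² (U(Q, o) = o²*3 = 3*o²)
S = 16 (S = (-4)² = 16)
r(7) + S*u(-8, U(4, 3)) = 7² + 16*12 = 49 + 192 = 241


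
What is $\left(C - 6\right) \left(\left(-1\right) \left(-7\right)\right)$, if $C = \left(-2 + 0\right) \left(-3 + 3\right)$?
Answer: $-42$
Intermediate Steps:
$C = 0$ ($C = \left(-2\right) 0 = 0$)
$\left(C - 6\right) \left(\left(-1\right) \left(-7\right)\right) = \left(0 - 6\right) \left(\left(-1\right) \left(-7\right)\right) = \left(-6\right) 7 = -42$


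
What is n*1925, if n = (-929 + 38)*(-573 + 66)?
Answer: 869593725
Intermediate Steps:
n = 451737 (n = -891*(-507) = 451737)
n*1925 = 451737*1925 = 869593725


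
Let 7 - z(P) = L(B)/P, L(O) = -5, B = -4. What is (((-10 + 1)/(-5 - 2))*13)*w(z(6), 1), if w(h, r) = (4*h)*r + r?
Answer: 3783/7 ≈ 540.43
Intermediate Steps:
z(P) = 7 + 5/P (z(P) = 7 - (-5)/P = 7 + 5/P)
w(h, r) = r + 4*h*r (w(h, r) = 4*h*r + r = r + 4*h*r)
(((-10 + 1)/(-5 - 2))*13)*w(z(6), 1) = (((-10 + 1)/(-5 - 2))*13)*(1*(1 + 4*(7 + 5/6))) = (-9/(-7)*13)*(1*(1 + 4*(7 + 5*(1/6)))) = (-9*(-1/7)*13)*(1*(1 + 4*(7 + 5/6))) = ((9/7)*13)*(1*(1 + 4*(47/6))) = 117*(1*(1 + 94/3))/7 = 117*(1*(97/3))/7 = (117/7)*(97/3) = 3783/7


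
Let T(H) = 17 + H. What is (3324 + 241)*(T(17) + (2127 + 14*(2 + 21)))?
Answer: 8851895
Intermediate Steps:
(3324 + 241)*(T(17) + (2127 + 14*(2 + 21))) = (3324 + 241)*((17 + 17) + (2127 + 14*(2 + 21))) = 3565*(34 + (2127 + 14*23)) = 3565*(34 + (2127 + 322)) = 3565*(34 + 2449) = 3565*2483 = 8851895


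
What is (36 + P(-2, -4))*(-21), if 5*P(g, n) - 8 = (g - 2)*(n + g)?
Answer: -4452/5 ≈ -890.40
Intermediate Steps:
P(g, n) = 8/5 + (-2 + g)*(g + n)/5 (P(g, n) = 8/5 + ((g - 2)*(n + g))/5 = 8/5 + ((-2 + g)*(g + n))/5 = 8/5 + (-2 + g)*(g + n)/5)
(36 + P(-2, -4))*(-21) = (36 + (8/5 - ⅖*(-2) - ⅖*(-4) + (⅕)*(-2)² + (⅕)*(-2)*(-4)))*(-21) = (36 + (8/5 + ⅘ + 8/5 + (⅕)*4 + 8/5))*(-21) = (36 + (8/5 + ⅘ + 8/5 + ⅘ + 8/5))*(-21) = (36 + 32/5)*(-21) = (212/5)*(-21) = -4452/5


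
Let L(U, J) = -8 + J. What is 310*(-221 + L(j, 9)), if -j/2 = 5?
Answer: -68200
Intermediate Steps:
j = -10 (j = -2*5 = -10)
310*(-221 + L(j, 9)) = 310*(-221 + (-8 + 9)) = 310*(-221 + 1) = 310*(-220) = -68200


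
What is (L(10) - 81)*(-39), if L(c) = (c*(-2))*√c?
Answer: 3159 + 780*√10 ≈ 5625.6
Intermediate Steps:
L(c) = -2*c^(3/2) (L(c) = (-2*c)*√c = -2*c^(3/2))
(L(10) - 81)*(-39) = (-20*√10 - 81)*(-39) = (-81 - 20*√10)*(-39) = 3159 + 780*√10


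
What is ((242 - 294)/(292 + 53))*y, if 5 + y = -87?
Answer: 208/15 ≈ 13.867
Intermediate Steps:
y = -92 (y = -5 - 87 = -92)
((242 - 294)/(292 + 53))*y = ((242 - 294)/(292 + 53))*(-92) = -52/345*(-92) = 208/15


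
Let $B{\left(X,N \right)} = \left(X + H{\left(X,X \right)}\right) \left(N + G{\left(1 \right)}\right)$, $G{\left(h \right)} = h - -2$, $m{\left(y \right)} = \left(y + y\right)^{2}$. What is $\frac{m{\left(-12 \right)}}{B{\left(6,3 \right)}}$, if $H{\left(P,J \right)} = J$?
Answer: $8$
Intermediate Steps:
$m{\left(y \right)} = 4 y^{2}$ ($m{\left(y \right)} = \left(2 y\right)^{2} = 4 y^{2}$)
$G{\left(h \right)} = 2 + h$ ($G{\left(h \right)} = h + 2 = 2 + h$)
$B{\left(X,N \right)} = 2 X \left(3 + N\right)$ ($B{\left(X,N \right)} = \left(X + X\right) \left(N + \left(2 + 1\right)\right) = 2 X \left(N + 3\right) = 2 X \left(3 + N\right)$)
$\frac{m{\left(-12 \right)}}{B{\left(6,3 \right)}} = \frac{4 \left(-12\right)^{2}}{2 \cdot 6 \left(3 + 3\right)} = \frac{4 \cdot 144}{2 \cdot 6 \cdot 6} = \frac{576}{72} = 576 \cdot \frac{1}{72} = 8$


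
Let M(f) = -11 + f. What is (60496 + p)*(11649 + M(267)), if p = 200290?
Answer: 3104657330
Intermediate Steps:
(60496 + p)*(11649 + M(267)) = (60496 + 200290)*(11649 + (-11 + 267)) = 260786*(11649 + 256) = 260786*11905 = 3104657330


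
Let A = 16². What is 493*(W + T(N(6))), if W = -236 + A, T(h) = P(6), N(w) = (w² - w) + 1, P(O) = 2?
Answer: 10846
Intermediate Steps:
A = 256
N(w) = 1 + w² - w
T(h) = 2
W = 20 (W = -236 + 256 = 20)
493*(W + T(N(6))) = 493*(20 + 2) = 493*22 = 10846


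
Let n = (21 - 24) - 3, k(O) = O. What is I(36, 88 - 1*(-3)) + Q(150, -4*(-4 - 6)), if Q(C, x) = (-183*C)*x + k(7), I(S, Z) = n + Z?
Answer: -1097908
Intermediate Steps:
n = -6 (n = -3 - 3 = -6)
I(S, Z) = -6 + Z
Q(C, x) = 7 - 183*C*x (Q(C, x) = (-183*C)*x + 7 = -183*C*x + 7 = 7 - 183*C*x)
I(36, 88 - 1*(-3)) + Q(150, -4*(-4 - 6)) = (-6 + (88 - 1*(-3))) + (7 - 183*150*(-4*(-4 - 6))) = (-6 + (88 + 3)) + (7 - 183*150*(-4*(-10))) = (-6 + 91) + (7 - 183*150*40) = 85 + (7 - 1098000) = 85 - 1097993 = -1097908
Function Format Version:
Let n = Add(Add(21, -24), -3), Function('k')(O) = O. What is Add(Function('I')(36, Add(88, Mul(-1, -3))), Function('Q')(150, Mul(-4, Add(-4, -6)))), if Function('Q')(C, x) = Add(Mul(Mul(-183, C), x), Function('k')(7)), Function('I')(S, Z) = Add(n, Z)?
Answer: -1097908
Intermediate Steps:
n = -6 (n = Add(-3, -3) = -6)
Function('I')(S, Z) = Add(-6, Z)
Function('Q')(C, x) = Add(7, Mul(-183, C, x)) (Function('Q')(C, x) = Add(Mul(Mul(-183, C), x), 7) = Add(Mul(-183, C, x), 7) = Add(7, Mul(-183, C, x)))
Add(Function('I')(36, Add(88, Mul(-1, -3))), Function('Q')(150, Mul(-4, Add(-4, -6)))) = Add(Add(-6, Add(88, Mul(-1, -3))), Add(7, Mul(-183, 150, Mul(-4, Add(-4, -6))))) = Add(Add(-6, Add(88, 3)), Add(7, Mul(-183, 150, Mul(-4, -10)))) = Add(Add(-6, 91), Add(7, Mul(-183, 150, 40))) = Add(85, Add(7, -1098000)) = Add(85, -1097993) = -1097908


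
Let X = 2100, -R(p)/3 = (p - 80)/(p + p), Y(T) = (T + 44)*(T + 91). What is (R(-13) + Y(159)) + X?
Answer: 1373821/26 ≈ 52839.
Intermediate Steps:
Y(T) = (44 + T)*(91 + T)
R(p) = -3*(-80 + p)/(2*p) (R(p) = -3*(p - 80)/(p + p) = -3*(-80 + p)/(2*p))
(R(-13) + Y(159)) + X = ((-3/2 + 120/(-13)) + (4004 + 159**2 + 135*159)) + 2100 = ((-3/2 + 120*(-1/13)) + (4004 + 25281 + 21465)) + 2100 = ((-3/2 - 120/13) + 50750) + 2100 = (-279/26 + 50750) + 2100 = 1319221/26 + 2100 = 1373821/26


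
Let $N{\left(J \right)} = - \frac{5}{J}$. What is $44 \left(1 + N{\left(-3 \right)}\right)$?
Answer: $\frac{352}{3} \approx 117.33$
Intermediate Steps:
$44 \left(1 + N{\left(-3 \right)}\right) = 44 \left(1 - \frac{5}{-3}\right) = 44 \left(1 - - \frac{5}{3}\right) = 44 \left(1 + \frac{5}{3}\right) = 44 \cdot \frac{8}{3} = \frac{352}{3}$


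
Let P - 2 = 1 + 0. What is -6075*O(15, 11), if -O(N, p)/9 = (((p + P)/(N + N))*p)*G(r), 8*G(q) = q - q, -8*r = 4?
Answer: 0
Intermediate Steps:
r = -1/2 (r = -1/8*4 = -1/2 ≈ -0.50000)
G(q) = 0 (G(q) = (q - q)/8 = (1/8)*0 = 0)
P = 3 (P = 2 + (1 + 0) = 2 + 1 = 3)
O(N, p) = 0 (O(N, p) = -9*((p + 3)/(N + N))*p*0 = -9*((3 + p)/((2*N)))*p*0 = -9*((3 + p)*(1/(2*N)))*p*0 = -9*((3 + p)/(2*N))*p*0 = -9*p*(3 + p)/(2*N)*0 = -9*0 = 0)
-6075*O(15, 11) = -6075*0 = 0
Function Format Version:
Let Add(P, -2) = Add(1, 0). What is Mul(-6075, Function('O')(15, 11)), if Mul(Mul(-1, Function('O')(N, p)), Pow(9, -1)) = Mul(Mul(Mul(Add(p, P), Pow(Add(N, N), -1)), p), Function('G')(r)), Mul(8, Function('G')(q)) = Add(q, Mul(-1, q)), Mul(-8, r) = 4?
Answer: 0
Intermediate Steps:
r = Rational(-1, 2) (r = Mul(Rational(-1, 8), 4) = Rational(-1, 2) ≈ -0.50000)
Function('G')(q) = 0 (Function('G')(q) = Mul(Rational(1, 8), Add(q, Mul(-1, q))) = Mul(Rational(1, 8), 0) = 0)
P = 3 (P = Add(2, Add(1, 0)) = Add(2, 1) = 3)
Function('O')(N, p) = 0 (Function('O')(N, p) = Mul(-9, Mul(Mul(Mul(Add(p, 3), Pow(Add(N, N), -1)), p), 0)) = Mul(-9, Mul(Mul(Mul(Add(3, p), Pow(Mul(2, N), -1)), p), 0)) = Mul(-9, Mul(Mul(Mul(Add(3, p), Mul(Rational(1, 2), Pow(N, -1))), p), 0)) = Mul(-9, Mul(Mul(Mul(Rational(1, 2), Pow(N, -1), Add(3, p)), p), 0)) = Mul(-9, Mul(Mul(Rational(1, 2), p, Pow(N, -1), Add(3, p)), 0)) = Mul(-9, 0) = 0)
Mul(-6075, Function('O')(15, 11)) = Mul(-6075, 0) = 0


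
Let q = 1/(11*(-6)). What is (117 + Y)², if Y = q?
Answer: 59613841/4356 ≈ 13685.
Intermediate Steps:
q = -1/66 (q = 1/(-66) = -1/66 ≈ -0.015152)
Y = -1/66 ≈ -0.015152
(117 + Y)² = (117 - 1/66)² = (7721/66)² = 59613841/4356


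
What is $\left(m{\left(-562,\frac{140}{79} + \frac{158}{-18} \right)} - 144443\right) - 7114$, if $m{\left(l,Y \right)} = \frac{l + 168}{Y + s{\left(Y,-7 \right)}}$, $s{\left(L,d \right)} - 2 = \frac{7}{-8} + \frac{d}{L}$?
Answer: $- \frac{20949214726569}{138300293} \approx -1.5148 \cdot 10^{5}$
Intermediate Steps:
$s{\left(L,d \right)} = \frac{9}{8} + \frac{d}{L}$ ($s{\left(L,d \right)} = 2 + \left(\frac{7}{-8} + \frac{d}{L}\right) = 2 + \left(7 \left(- \frac{1}{8}\right) + \frac{d}{L}\right) = 2 - \left(\frac{7}{8} - \frac{d}{L}\right) = \frac{9}{8} + \frac{d}{L}$)
$m{\left(l,Y \right)} = \frac{168 + l}{\frac{9}{8} + Y - \frac{7}{Y}}$ ($m{\left(l,Y \right)} = \frac{l + 168}{Y + \left(\frac{9}{8} - \frac{7}{Y}\right)} = \frac{168 + l}{\frac{9}{8} + Y - \frac{7}{Y}}$)
$\left(m{\left(-562,\frac{140}{79} + \frac{158}{-18} \right)} - 144443\right) - 7114 = \left(\frac{8 \left(\frac{140}{79} + \frac{158}{-18}\right) \left(168 - 562\right)}{-56 + 8 \left(\frac{140}{79} + \frac{158}{-18}\right)^{2} + 9 \left(\frac{140}{79} + \frac{158}{-18}\right)} - 144443\right) - 7114 = \left(8 \left(140 \cdot \frac{1}{79} + 158 \left(- \frac{1}{18}\right)\right) \frac{1}{-56 + 8 \left(140 \cdot \frac{1}{79} + 158 \left(- \frac{1}{18}\right)\right)^{2} + 9 \left(140 \cdot \frac{1}{79} + 158 \left(- \frac{1}{18}\right)\right)} \left(-394\right) - 144443\right) - 7114 = \left(8 \left(\frac{140}{79} - \frac{79}{9}\right) \frac{1}{-56 + 8 \left(\frac{140}{79} - \frac{79}{9}\right)^{2} + 9 \left(\frac{140}{79} - \frac{79}{9}\right)} \left(-394\right) - 144443\right) - 7114 = \left(8 \left(- \frac{4981}{711}\right) \frac{1}{-56 + 8 \left(- \frac{4981}{711}\right)^{2} + 9 \left(- \frac{4981}{711}\right)} \left(-394\right) - 144443\right) - 7114 = \left(8 \left(- \frac{4981}{711}\right) \frac{1}{-56 + 8 \cdot \frac{24810361}{505521} - \frac{4981}{79}} \left(-394\right) - 144443\right) - 7114 = \left(8 \left(- \frac{4981}{711}\right) \frac{1}{-56 + \frac{198482888}{505521} - \frac{4981}{79}} \left(-394\right) - 144443\right) - 7114 = \left(8 \left(- \frac{4981}{711}\right) \frac{1}{\frac{138300293}{505521}} \left(-394\right) - 144443\right) - 7114 = \left(8 \left(- \frac{4981}{711}\right) \frac{505521}{138300293} \left(-394\right) - 144443\right) - 7114 = \left(\frac{11162779632}{138300293} - 144443\right) - 7114 = - \frac{19965346442167}{138300293} - 7114 = - \frac{20949214726569}{138300293}$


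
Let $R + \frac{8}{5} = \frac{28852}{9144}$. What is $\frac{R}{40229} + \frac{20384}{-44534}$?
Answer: $- \frac{669437687683}{1462679372070} \approx -0.45768$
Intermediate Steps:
$R = \frac{17777}{11430}$ ($R = - \frac{8}{5} + \frac{28852}{9144} = - \frac{8}{5} + 28852 \cdot \frac{1}{9144} = - \frac{8}{5} + \frac{7213}{2286} = \frac{17777}{11430} \approx 1.5553$)
$\frac{R}{40229} + \frac{20384}{-44534} = \frac{17777}{11430 \cdot 40229} + \frac{20384}{-44534} = \frac{17777}{11430} \cdot \frac{1}{40229} + 20384 \left(- \frac{1}{44534}\right) = \frac{17777}{459817470} - \frac{1456}{3181} = - \frac{669437687683}{1462679372070}$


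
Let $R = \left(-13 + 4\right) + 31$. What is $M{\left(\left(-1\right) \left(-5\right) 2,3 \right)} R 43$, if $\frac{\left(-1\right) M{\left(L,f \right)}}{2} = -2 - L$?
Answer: $22704$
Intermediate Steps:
$M{\left(L,f \right)} = 4 + 2 L$ ($M{\left(L,f \right)} = - 2 \left(-2 - L\right) = 4 + 2 L$)
$R = 22$ ($R = -9 + 31 = 22$)
$M{\left(\left(-1\right) \left(-5\right) 2,3 \right)} R 43 = \left(4 + 2 \left(-1\right) \left(-5\right) 2\right) 22 \cdot 43 = \left(4 + 2 \cdot 5 \cdot 2\right) 22 \cdot 43 = \left(4 + 2 \cdot 10\right) 22 \cdot 43 = \left(4 + 20\right) 22 \cdot 43 = 24 \cdot 22 \cdot 43 = 528 \cdot 43 = 22704$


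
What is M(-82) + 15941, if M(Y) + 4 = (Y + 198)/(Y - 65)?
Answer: 2342623/147 ≈ 15936.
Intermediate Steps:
M(Y) = -4 + (198 + Y)/(-65 + Y) (M(Y) = -4 + (Y + 198)/(Y - 65) = -4 + (198 + Y)/(-65 + Y))
M(-82) + 15941 = (458 - 3*(-82))/(-65 - 82) + 15941 = (458 + 246)/(-147) + 15941 = -1/147*704 + 15941 = -704/147 + 15941 = 2342623/147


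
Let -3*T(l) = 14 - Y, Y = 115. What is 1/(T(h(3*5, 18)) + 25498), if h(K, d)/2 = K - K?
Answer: 3/76595 ≈ 3.9167e-5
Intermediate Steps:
h(K, d) = 0 (h(K, d) = 2*(K - K) = 2*0 = 0)
T(l) = 101/3 (T(l) = -(14 - 1*115)/3 = -(14 - 115)/3 = -⅓*(-101) = 101/3)
1/(T(h(3*5, 18)) + 25498) = 1/(101/3 + 25498) = 1/(76595/3) = 3/76595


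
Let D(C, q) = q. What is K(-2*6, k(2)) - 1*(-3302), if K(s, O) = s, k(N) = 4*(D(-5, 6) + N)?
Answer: 3290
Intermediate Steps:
k(N) = 24 + 4*N (k(N) = 4*(6 + N) = 24 + 4*N)
K(-2*6, k(2)) - 1*(-3302) = -2*6 - 1*(-3302) = -12 + 3302 = 3290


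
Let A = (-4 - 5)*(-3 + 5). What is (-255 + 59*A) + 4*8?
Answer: -1285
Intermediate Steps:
A = -18 (A = -9*2 = -18)
(-255 + 59*A) + 4*8 = (-255 + 59*(-18)) + 4*8 = (-255 - 1062) + 32 = -1317 + 32 = -1285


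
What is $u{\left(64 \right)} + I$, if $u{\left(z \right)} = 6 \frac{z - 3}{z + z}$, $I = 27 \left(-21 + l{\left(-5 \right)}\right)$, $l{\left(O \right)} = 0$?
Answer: $- \frac{36105}{64} \approx -564.14$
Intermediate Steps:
$I = -567$ ($I = 27 \left(-21 + 0\right) = 27 \left(-21\right) = -567$)
$u{\left(z \right)} = \frac{3 \left(-3 + z\right)}{z}$ ($u{\left(z \right)} = 6 \frac{-3 + z}{2 z} = \frac{3 \left(-3 + z\right)}{z}$)
$u{\left(64 \right)} + I = \left(3 - \frac{9}{64}\right) - 567 = \frac{183}{64} - 567 = - \frac{36105}{64}$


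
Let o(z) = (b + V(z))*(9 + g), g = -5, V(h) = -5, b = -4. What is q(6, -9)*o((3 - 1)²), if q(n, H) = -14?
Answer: 504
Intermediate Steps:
o(z) = -36 (o(z) = (-4 - 5)*(9 - 5) = -9*4 = -36)
q(6, -9)*o((3 - 1)²) = -14*(-36) = 504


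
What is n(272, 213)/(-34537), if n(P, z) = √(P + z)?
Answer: -√485/34537 ≈ -0.00063766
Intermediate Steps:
n(272, 213)/(-34537) = √(272 + 213)/(-34537) = √485*(-1/34537) = -√485/34537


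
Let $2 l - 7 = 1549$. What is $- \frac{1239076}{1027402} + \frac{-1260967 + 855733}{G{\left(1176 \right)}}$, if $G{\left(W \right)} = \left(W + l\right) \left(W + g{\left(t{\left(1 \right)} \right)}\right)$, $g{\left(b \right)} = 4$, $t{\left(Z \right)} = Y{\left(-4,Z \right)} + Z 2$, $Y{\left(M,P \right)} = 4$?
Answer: $- \frac{818325134197}{592225334860} \approx -1.3818$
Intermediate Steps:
$l = 778$ ($l = \frac{7}{2} + \frac{1}{2} \cdot 1549 = \frac{7}{2} + \frac{1549}{2} = 778$)
$t{\left(Z \right)} = 4 + 2 Z$ ($t{\left(Z \right)} = 4 + Z 2 = 4 + 2 Z$)
$G{\left(W \right)} = \left(4 + W\right) \left(778 + W\right)$ ($G{\left(W \right)} = \left(W + 778\right) \left(W + 4\right) = \left(778 + W\right) \left(4 + W\right) = \left(4 + W\right) \left(778 + W\right)$)
$- \frac{1239076}{1027402} + \frac{-1260967 + 855733}{G{\left(1176 \right)}} = - \frac{1239076}{1027402} + \frac{-1260967 + 855733}{3112 + 1176^{2} + 782 \cdot 1176} = \left(-1239076\right) \frac{1}{1027402} - \frac{405234}{3112 + 1382976 + 919632} = - \frac{619538}{513701} - \frac{405234}{2305720} = - \frac{619538}{513701} - \frac{202617}{1152860} = - \frac{818325134197}{592225334860}$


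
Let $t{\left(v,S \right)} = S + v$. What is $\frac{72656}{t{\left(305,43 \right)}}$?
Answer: $\frac{18164}{87} \approx 208.78$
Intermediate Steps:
$\frac{72656}{t{\left(305,43 \right)}} = \frac{72656}{43 + 305} = \frac{72656}{348} = 72656 \cdot \frac{1}{348} = \frac{18164}{87}$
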